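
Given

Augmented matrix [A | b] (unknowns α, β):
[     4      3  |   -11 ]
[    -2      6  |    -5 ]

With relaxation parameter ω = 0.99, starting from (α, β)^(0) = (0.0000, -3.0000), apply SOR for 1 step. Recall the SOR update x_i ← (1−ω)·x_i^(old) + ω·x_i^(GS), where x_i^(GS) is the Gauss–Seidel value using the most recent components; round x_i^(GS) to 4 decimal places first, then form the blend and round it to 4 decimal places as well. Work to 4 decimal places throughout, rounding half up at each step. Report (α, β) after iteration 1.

(-0.4950, -1.0183)

Iteration 1:
  α: GS value = (-11 - (3)·-3.0000) / (4) = -0.5000;  α ← (1−ω)·0.0000 + ω·-0.5000 = -0.4950
  β: GS value = (-5 - (-2)·-0.4950) / (6) = -0.9983;  β ← (1−ω)·-3.0000 + ω·-0.9983 = -1.0183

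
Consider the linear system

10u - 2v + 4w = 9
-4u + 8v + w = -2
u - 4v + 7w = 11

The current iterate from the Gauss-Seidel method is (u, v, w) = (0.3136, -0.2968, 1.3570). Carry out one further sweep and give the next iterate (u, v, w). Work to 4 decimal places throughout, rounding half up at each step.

(0.2978, -0.2707, 1.3742)

One sweep:
  u = (9 - (-2)·-0.2968 - (4)·1.3570) / (10) = 0.2978
  v = (-2 - (-4)·0.2978 - (1)·1.3570) / (8) = -0.2707
  w = (11 - (1)·0.2978 - (-4)·-0.2707) / (7) = 1.3742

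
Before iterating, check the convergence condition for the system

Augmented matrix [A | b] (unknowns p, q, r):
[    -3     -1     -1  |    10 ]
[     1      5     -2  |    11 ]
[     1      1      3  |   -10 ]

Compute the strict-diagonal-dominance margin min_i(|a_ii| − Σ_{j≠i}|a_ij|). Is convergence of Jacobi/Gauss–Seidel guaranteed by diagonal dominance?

1

row 1: |-3| − (1+1) = 1
row 2: |5| − (1+2) = 2
row 3: |3| − (1+1) = 1
minimum over rows = 1 → strictly diagonally dominant (convergence guaranteed)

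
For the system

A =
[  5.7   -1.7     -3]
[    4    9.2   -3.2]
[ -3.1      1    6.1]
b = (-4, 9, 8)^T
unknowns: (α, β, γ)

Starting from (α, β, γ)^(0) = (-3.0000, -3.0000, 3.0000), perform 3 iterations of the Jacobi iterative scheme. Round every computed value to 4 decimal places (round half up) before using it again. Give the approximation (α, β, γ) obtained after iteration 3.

Iteration 1:
  α = (-4 - (-1.7)·-3.0000 - (-3)·3.0000) / (5.7) = -0.0175
  β = (9 - (4)·-3.0000 - (-3.2)·3.0000) / (9.2) = 3.3261
  γ = (8 - (-3.1)·-3.0000 - (1)·-3.0000) / (6.1) = 0.2787
Iteration 2:
  α = (-4 - (-1.7)·3.3261 - (-3)·0.2787) / (5.7) = 0.4369
  β = (9 - (4)·-0.0175 - (-3.2)·0.2787) / (9.2) = 1.0828
  γ = (8 - (-3.1)·-0.0175 - (1)·3.3261) / (6.1) = 0.7573
Iteration 3:
  α = (-4 - (-1.7)·1.0828 - (-3)·0.7573) / (5.7) = 0.0198
  β = (9 - (4)·0.4369 - (-3.2)·0.7573) / (9.2) = 1.0517
  γ = (8 - (-3.1)·0.4369 - (1)·1.0828) / (6.1) = 1.3560

(0.0198, 1.0517, 1.3560)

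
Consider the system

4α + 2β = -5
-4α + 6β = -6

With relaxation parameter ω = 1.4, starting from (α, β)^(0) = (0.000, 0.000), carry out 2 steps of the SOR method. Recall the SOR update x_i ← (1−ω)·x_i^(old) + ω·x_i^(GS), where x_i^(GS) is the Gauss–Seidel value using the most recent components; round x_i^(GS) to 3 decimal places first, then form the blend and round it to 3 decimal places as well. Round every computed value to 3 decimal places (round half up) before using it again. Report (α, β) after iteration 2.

Iteration 1:
  α: GS value = (-5 - (2)·0.000) / (4) = -1.250;  α ← (1−ω)·0.000 + ω·-1.250 = -1.750
  β: GS value = (-6 - (-4)·-1.750) / (6) = -2.167;  β ← (1−ω)·0.000 + ω·-2.167 = -3.034
Iteration 2:
  α: GS value = (-5 - (2)·-3.034) / (4) = 0.267;  α ← (1−ω)·-1.750 + ω·0.267 = 1.074
  β: GS value = (-6 - (-4)·1.074) / (6) = -0.284;  β ← (1−ω)·-3.034 + ω·-0.284 = 0.816

(1.074, 0.816)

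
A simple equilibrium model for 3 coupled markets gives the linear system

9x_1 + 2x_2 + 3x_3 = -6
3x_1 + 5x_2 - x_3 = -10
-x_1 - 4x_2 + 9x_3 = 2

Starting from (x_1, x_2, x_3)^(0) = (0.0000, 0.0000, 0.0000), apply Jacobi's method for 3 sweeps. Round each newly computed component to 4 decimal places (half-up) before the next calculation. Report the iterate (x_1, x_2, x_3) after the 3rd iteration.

Iteration 1:
  x_1 = (-6 - (2)·0.0000 - (3)·0.0000) / (9) = -0.6667
  x_2 = (-10 - (3)·0.0000 - (-1)·0.0000) / (5) = -2.0000
  x_3 = (2 - (-1)·0.0000 - (-4)·0.0000) / (9) = 0.2222
Iteration 2:
  x_1 = (-6 - (2)·-2.0000 - (3)·0.2222) / (9) = -0.2963
  x_2 = (-10 - (3)·-0.6667 - (-1)·0.2222) / (5) = -1.5555
  x_3 = (2 - (-1)·-0.6667 - (-4)·-2.0000) / (9) = -0.7407
Iteration 3:
  x_1 = (-6 - (2)·-1.5555 - (3)·-0.7407) / (9) = -0.0741
  x_2 = (-10 - (3)·-0.2963 - (-1)·-0.7407) / (5) = -1.9704
  x_3 = (2 - (-1)·-0.2963 - (-4)·-1.5555) / (9) = -0.5020

(-0.0741, -1.9704, -0.5020)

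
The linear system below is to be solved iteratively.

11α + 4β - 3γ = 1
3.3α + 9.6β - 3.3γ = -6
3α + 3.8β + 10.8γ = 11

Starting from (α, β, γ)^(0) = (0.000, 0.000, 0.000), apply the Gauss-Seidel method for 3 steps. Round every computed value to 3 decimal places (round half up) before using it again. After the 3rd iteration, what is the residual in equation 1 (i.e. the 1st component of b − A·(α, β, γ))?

0.283

Iteration 1:
  α = (1 - (4)·0.000 - (-3)·0.000) / (11) = 0.091
  β = (-6 - (3.3)·0.091 - (-3.3)·0.000) / (9.6) = -0.656
  γ = (11 - (3)·0.091 - (3.8)·-0.656) / (10.8) = 1.224
Iteration 2:
  α = (1 - (4)·-0.656 - (-3)·1.224) / (11) = 0.663
  β = (-6 - (3.3)·0.663 - (-3.3)·1.224) / (9.6) = -0.432
  γ = (11 - (3)·0.663 - (3.8)·-0.432) / (10.8) = 0.986
Iteration 3:
  α = (1 - (4)·-0.432 - (-3)·0.986) / (11) = 0.517
  β = (-6 - (3.3)·0.517 - (-3.3)·0.986) / (9.6) = -0.464
  γ = (11 - (3)·0.517 - (3.8)·-0.464) / (10.8) = 1.038
Residual b − A·x = (0.283, 0.174, 0.002)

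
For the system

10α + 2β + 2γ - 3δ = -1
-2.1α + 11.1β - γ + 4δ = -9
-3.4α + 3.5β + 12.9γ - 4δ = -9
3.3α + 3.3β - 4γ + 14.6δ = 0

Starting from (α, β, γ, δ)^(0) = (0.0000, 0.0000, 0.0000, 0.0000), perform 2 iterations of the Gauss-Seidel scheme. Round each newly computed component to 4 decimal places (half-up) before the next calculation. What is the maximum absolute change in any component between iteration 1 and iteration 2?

Iteration 1:
  α = (-1 - (2)·0.0000 - (2)·0.0000 - (-3)·0.0000) / (10) = -0.1000
  β = (-9 - (-2.1)·-0.1000 - (-1)·0.0000 - (4)·0.0000) / (11.1) = -0.8297
  γ = (-9 - (-3.4)·-0.1000 - (3.5)·-0.8297 - (-4)·0.0000) / (12.9) = -0.4989
  δ = (0 - (3.3)·-0.1000 - (3.3)·-0.8297 - (-4)·-0.4989) / (14.6) = 0.0735
Iteration 2:
  α = (-1 - (2)·-0.8297 - (2)·-0.4989 - (-3)·0.0735) / (10) = 0.1878
  β = (-9 - (-2.1)·0.1878 - (-1)·-0.4989 - (4)·0.0735) / (11.1) = -0.8467
  γ = (-9 - (-3.4)·0.1878 - (3.5)·-0.8467 - (-4)·0.0735) / (12.9) = -0.3957
  δ = (0 - (3.3)·0.1878 - (3.3)·-0.8467 - (-4)·-0.3957) / (14.6) = 0.0405
Change: (0.2878, -0.0170, 0.1032, -0.0330) → max |·| = 0.2878

0.2878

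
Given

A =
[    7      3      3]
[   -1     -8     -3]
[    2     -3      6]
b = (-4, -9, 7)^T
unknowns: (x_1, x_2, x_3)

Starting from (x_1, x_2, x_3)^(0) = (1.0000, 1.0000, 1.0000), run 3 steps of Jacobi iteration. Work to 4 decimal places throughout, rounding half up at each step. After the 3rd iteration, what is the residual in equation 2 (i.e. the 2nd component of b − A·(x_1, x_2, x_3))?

-0.0930

Iteration 1:
  x_1 = (-4 - (3)·1.0000 - (3)·1.0000) / (7) = -1.4286
  x_2 = (-9 - (-1)·1.0000 - (-3)·1.0000) / (-8) = 0.6250
  x_3 = (7 - (2)·1.0000 - (-3)·1.0000) / (6) = 1.3333
Iteration 2:
  x_1 = (-4 - (3)·0.6250 - (3)·1.3333) / (7) = -1.4107
  x_2 = (-9 - (-1)·-1.4286 - (-3)·1.3333) / (-8) = 0.8036
  x_3 = (7 - (2)·-1.4286 - (-3)·0.6250) / (6) = 1.9554
Iteration 3:
  x_1 = (-4 - (3)·0.8036 - (3)·1.9554) / (7) = -1.7539
  x_2 = (-9 - (-1)·-1.4107 - (-3)·1.9554) / (-8) = 0.5681
  x_3 = (7 - (2)·-1.4107 - (-3)·0.8036) / (6) = 2.0387
Residual b − A·x = (0.4569, -0.0930, -0.0201)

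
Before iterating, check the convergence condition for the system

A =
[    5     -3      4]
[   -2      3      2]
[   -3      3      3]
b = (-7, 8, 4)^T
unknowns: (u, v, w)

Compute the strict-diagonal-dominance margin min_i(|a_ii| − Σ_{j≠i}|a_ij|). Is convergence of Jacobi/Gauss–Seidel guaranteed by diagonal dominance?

row 1: |5| − (3+4) = -2
row 2: |3| − (2+2) = -1
row 3: |3| − (3+3) = -3
minimum over rows = -3 → not strictly diagonally dominant

-3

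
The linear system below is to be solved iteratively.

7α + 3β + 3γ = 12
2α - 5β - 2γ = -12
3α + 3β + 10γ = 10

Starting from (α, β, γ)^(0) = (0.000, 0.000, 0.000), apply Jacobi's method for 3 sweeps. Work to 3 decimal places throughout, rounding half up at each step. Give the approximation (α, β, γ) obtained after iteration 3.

(0.663, 2.596, 0.117)

Iteration 1:
  α = (12 - (3)·0.000 - (3)·0.000) / (7) = 1.714
  β = (-12 - (2)·0.000 - (-2)·0.000) / (-5) = 2.400
  γ = (10 - (3)·0.000 - (3)·0.000) / (10) = 1.000
Iteration 2:
  α = (12 - (3)·2.400 - (3)·1.000) / (7) = 0.257
  β = (-12 - (2)·1.714 - (-2)·1.000) / (-5) = 2.686
  γ = (10 - (3)·1.714 - (3)·2.400) / (10) = -0.234
Iteration 3:
  α = (12 - (3)·2.686 - (3)·-0.234) / (7) = 0.663
  β = (-12 - (2)·0.257 - (-2)·-0.234) / (-5) = 2.596
  γ = (10 - (3)·0.257 - (3)·2.686) / (10) = 0.117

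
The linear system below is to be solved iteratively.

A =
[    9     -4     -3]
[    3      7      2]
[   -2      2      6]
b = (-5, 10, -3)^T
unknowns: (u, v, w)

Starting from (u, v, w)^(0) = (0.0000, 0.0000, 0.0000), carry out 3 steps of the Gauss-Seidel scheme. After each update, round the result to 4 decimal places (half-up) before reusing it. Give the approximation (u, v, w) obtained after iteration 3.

Iteration 1:
  u = (-5 - (-4)·0.0000 - (-3)·0.0000) / (9) = -0.5556
  v = (10 - (3)·-0.5556 - (2)·0.0000) / (7) = 1.6667
  w = (-3 - (-2)·-0.5556 - (2)·1.6667) / (6) = -1.2408
Iteration 2:
  u = (-5 - (-4)·1.6667 - (-3)·-1.2408) / (9) = -0.2284
  v = (10 - (3)·-0.2284 - (2)·-1.2408) / (7) = 1.8810
  w = (-3 - (-2)·-0.2284 - (2)·1.8810) / (6) = -1.2031
Iteration 3:
  u = (-5 - (-4)·1.8810 - (-3)·-1.2031) / (9) = -0.1206
  v = (10 - (3)·-0.1206 - (2)·-1.2031) / (7) = 1.8240
  w = (-3 - (-2)·-0.1206 - (2)·1.8240) / (6) = -1.1482

(-0.1206, 1.8240, -1.1482)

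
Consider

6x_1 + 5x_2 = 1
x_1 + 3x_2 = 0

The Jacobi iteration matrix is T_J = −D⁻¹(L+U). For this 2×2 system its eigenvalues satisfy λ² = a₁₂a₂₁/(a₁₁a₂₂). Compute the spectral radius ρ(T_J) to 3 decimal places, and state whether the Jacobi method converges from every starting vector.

a₁₂a₂₁/(a₁₁a₂₂) = (5)·(1) / ((6)·(3)) = 0.277778
ρ = √|0.277778| = √0.277778 = 0.527
ρ < 1, so Jacobi converges

0.527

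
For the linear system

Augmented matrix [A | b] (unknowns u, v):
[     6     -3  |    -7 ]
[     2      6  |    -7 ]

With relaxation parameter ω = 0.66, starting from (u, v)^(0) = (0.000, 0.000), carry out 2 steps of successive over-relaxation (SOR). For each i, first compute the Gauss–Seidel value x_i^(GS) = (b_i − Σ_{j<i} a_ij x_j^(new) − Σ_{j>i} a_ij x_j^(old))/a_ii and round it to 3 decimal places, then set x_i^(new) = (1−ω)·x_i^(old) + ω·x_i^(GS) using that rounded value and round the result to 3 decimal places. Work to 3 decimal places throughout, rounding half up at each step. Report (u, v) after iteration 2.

Iteration 1:
  u: GS value = (-7 - (-3)·0.000) / (6) = -1.167;  u ← (1−ω)·0.000 + ω·-1.167 = -0.770
  v: GS value = (-7 - (2)·-0.770) / (6) = -0.910;  v ← (1−ω)·0.000 + ω·-0.910 = -0.601
Iteration 2:
  u: GS value = (-7 - (-3)·-0.601) / (6) = -1.467;  u ← (1−ω)·-0.770 + ω·-1.467 = -1.230
  v: GS value = (-7 - (2)·-1.230) / (6) = -0.757;  v ← (1−ω)·-0.601 + ω·-0.757 = -0.704

(-1.230, -0.704)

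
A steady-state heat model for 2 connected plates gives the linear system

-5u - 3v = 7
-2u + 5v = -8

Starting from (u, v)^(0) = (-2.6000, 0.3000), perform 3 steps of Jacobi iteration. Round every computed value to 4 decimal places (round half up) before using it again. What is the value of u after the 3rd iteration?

-0.0608

Iteration 1:
  u = (7 - (-3)·0.3000) / (-5) = -1.5800
  v = (-8 - (-2)·-2.6000) / (5) = -2.6400
Iteration 2:
  u = (7 - (-3)·-2.6400) / (-5) = 0.1840
  v = (-8 - (-2)·-1.5800) / (5) = -2.2320
Iteration 3:
  u = (7 - (-3)·-2.2320) / (-5) = -0.0608
  v = (-8 - (-2)·0.1840) / (5) = -1.5264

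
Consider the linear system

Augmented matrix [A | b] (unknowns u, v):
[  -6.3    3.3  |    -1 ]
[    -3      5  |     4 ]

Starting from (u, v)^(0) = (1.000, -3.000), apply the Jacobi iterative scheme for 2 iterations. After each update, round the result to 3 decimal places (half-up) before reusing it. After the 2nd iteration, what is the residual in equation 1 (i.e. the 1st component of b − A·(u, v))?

4.778

Iteration 1:
  u = (-1 - (3.3)·-3.000) / (-6.3) = -1.413
  v = (4 - (-3)·1.000) / (5) = 1.400
Iteration 2:
  u = (-1 - (3.3)·1.400) / (-6.3) = 0.892
  v = (4 - (-3)·-1.413) / (5) = -0.048
Residual b − A·x = (4.778, 6.916)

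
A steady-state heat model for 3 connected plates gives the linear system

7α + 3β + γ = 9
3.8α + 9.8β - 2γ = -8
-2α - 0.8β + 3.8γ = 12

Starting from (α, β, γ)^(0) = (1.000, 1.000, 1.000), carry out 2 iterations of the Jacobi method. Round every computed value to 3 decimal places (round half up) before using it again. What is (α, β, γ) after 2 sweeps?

(1.158, -0.298, 3.323)

Iteration 1:
  α = (9 - (3)·1.000 - (1)·1.000) / (7) = 0.714
  β = (-8 - (3.8)·1.000 - (-2)·1.000) / (9.8) = -1.000
  γ = (12 - (-2)·1.000 - (-0.8)·1.000) / (3.8) = 3.895
Iteration 2:
  α = (9 - (3)·-1.000 - (1)·3.895) / (7) = 1.158
  β = (-8 - (3.8)·0.714 - (-2)·3.895) / (9.8) = -0.298
  γ = (12 - (-2)·0.714 - (-0.8)·-1.000) / (3.8) = 3.323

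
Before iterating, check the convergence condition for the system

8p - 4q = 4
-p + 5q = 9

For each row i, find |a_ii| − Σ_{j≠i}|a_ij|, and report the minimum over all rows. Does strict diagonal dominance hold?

4

row 1: |8| − (4) = 4
row 2: |5| − (1) = 4
minimum over rows = 4 → strictly diagonally dominant (convergence guaranteed)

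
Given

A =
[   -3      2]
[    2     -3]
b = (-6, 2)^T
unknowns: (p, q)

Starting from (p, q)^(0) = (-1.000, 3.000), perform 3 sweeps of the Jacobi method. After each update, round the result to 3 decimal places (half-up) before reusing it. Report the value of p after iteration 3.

3.333

Iteration 1:
  p = (-6 - (2)·3.000) / (-3) = 4.000
  q = (2 - (2)·-1.000) / (-3) = -1.333
Iteration 2:
  p = (-6 - (2)·-1.333) / (-3) = 1.111
  q = (2 - (2)·4.000) / (-3) = 2.000
Iteration 3:
  p = (-6 - (2)·2.000) / (-3) = 3.333
  q = (2 - (2)·1.111) / (-3) = 0.074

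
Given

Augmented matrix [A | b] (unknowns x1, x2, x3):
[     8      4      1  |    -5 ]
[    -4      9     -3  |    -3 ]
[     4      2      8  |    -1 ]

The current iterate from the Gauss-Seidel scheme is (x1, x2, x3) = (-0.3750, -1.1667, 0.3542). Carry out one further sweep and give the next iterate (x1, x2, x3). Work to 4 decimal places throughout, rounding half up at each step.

(-0.0859, -0.2534, -0.0187)

One sweep:
  x1 = (-5 - (4)·-1.1667 - (1)·0.3542) / (8) = -0.0859
  x2 = (-3 - (-4)·-0.0859 - (-3)·0.3542) / (9) = -0.2534
  x3 = (-1 - (4)·-0.0859 - (2)·-0.2534) / (8) = -0.0187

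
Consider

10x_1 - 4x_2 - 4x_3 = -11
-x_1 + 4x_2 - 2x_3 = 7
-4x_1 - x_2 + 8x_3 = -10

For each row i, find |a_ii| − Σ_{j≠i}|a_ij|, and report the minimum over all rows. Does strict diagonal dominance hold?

1

row 1: |10| − (4+4) = 2
row 2: |4| − (1+2) = 1
row 3: |8| − (4+1) = 3
minimum over rows = 1 → strictly diagonally dominant (convergence guaranteed)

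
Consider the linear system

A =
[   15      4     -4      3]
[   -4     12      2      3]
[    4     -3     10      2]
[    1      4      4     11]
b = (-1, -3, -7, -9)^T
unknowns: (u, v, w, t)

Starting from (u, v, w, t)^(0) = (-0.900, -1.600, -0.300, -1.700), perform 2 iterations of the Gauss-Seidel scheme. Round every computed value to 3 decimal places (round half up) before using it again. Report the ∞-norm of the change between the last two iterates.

0.758

Iteration 1:
  u = (-1 - (4)·-1.600 - (-4)·-0.300 - (3)·-1.700) / (15) = 0.620
  v = (-3 - (-4)·0.620 - (2)·-0.300 - (3)·-1.700) / (12) = 0.432
  w = (-7 - (4)·0.620 - (-3)·0.432 - (2)·-1.700) / (10) = -0.478
  t = (-9 - (1)·0.620 - (4)·0.432 - (4)·-0.478) / (11) = -0.858
Iteration 2:
  u = (-1 - (4)·0.432 - (-4)·-0.478 - (3)·-0.858) / (15) = -0.138
  v = (-3 - (-4)·-0.138 - (2)·-0.478 - (3)·-0.858) / (12) = -0.002
  w = (-7 - (4)·-0.138 - (-3)·-0.002 - (2)·-0.858) / (10) = -0.474
  t = (-9 - (1)·-0.138 - (4)·-0.002 - (4)·-0.474) / (11) = -0.633
Change: (-0.758, -0.434, 0.004, 0.225) → max |·| = 0.758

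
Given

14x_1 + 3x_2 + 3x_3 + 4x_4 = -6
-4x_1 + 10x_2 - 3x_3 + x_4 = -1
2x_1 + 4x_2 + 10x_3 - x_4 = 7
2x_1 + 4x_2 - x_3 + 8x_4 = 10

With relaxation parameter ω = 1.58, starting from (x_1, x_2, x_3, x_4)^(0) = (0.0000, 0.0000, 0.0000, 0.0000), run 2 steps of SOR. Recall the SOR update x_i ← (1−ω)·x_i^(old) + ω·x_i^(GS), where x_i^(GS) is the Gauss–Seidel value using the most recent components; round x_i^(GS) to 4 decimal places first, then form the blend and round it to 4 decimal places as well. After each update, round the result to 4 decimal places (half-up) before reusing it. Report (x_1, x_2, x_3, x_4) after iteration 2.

(-2.0303, -0.7803, 1.7405, 1.9744)

Iteration 1:
  x_1: GS value = (-6 - (3)·0.0000 - (3)·0.0000 - (4)·0.0000) / (14) = -0.4286;  x_1 ← (1−ω)·0.0000 + ω·-0.4286 = -0.6772
  x_2: GS value = (-1 - (-4)·-0.6772 - (-3)·0.0000 - (1)·0.0000) / (10) = -0.3709;  x_2 ← (1−ω)·0.0000 + ω·-0.3709 = -0.5860
  x_3: GS value = (7 - (2)·-0.6772 - (4)·-0.5860 - (-1)·0.0000) / (10) = 1.0698;  x_3 ← (1−ω)·0.0000 + ω·1.0698 = 1.6903
  x_4: GS value = (10 - (2)·-0.6772 - (4)·-0.5860 - (-1)·1.6903) / (8) = 1.9236;  x_4 ← (1−ω)·0.0000 + ω·1.9236 = 3.0393
Iteration 2:
  x_1: GS value = (-6 - (3)·-0.5860 - (3)·1.6903 - (4)·3.0393) / (14) = -1.5336;  x_1 ← (1−ω)·-0.6772 + ω·-1.5336 = -2.0303
  x_2: GS value = (-1 - (-4)·-2.0303 - (-3)·1.6903 - (1)·3.0393) / (10) = -0.7090;  x_2 ← (1−ω)·-0.5860 + ω·-0.7090 = -0.7803
  x_3: GS value = (7 - (2)·-2.0303 - (4)·-0.7803 - (-1)·3.0393) / (10) = 1.7221;  x_3 ← (1−ω)·1.6903 + ω·1.7221 = 1.7405
  x_4: GS value = (10 - (2)·-2.0303 - (4)·-0.7803 - (-1)·1.7405) / (8) = 2.3653;  x_4 ← (1−ω)·3.0393 + ω·2.3653 = 1.9744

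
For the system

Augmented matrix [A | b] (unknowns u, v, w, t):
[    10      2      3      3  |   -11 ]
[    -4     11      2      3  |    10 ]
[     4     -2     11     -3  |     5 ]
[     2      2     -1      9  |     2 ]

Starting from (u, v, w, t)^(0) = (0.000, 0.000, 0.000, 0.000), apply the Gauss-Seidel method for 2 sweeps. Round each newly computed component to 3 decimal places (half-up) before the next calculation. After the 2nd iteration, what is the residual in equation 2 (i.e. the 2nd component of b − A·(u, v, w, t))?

-1.202

Iteration 1:
  u = (-11 - (2)·0.000 - (3)·0.000 - (3)·0.000) / (10) = -1.100
  v = (10 - (-4)·-1.100 - (2)·0.000 - (3)·0.000) / (11) = 0.509
  w = (5 - (4)·-1.100 - (-2)·0.509 - (-3)·0.000) / (11) = 0.947
  t = (2 - (2)·-1.100 - (2)·0.509 - (-1)·0.947) / (9) = 0.459
Iteration 2:
  u = (-11 - (2)·0.509 - (3)·0.947 - (3)·0.459) / (10) = -1.624
  v = (10 - (-4)·-1.624 - (2)·0.947 - (3)·0.459) / (11) = 0.021
  w = (5 - (4)·-1.624 - (-2)·0.021 - (-3)·0.459) / (11) = 1.174
  t = (2 - (2)·-1.624 - (2)·0.021 - (-1)·1.174) / (9) = 0.709
Residual b − A·x = (-0.451, -1.202, 0.751, -0.001)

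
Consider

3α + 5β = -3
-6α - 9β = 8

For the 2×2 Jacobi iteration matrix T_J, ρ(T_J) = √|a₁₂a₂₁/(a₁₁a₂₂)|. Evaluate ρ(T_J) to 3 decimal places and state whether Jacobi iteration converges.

a₁₂a₂₁/(a₁₁a₂₂) = (5)·(-6) / ((3)·(-9)) = 1.111111
ρ = √|1.111111| = √1.111111 = 1.054
ρ > 1, so Jacobi diverges

1.054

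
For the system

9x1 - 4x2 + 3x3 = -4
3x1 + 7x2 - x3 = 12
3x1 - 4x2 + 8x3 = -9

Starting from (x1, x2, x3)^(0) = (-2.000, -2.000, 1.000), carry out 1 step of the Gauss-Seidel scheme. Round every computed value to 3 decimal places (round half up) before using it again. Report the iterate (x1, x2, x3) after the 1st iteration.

(-1.667, 2.572, 0.786)

Iteration 1:
  x1 = (-4 - (-4)·-2.000 - (3)·1.000) / (9) = -1.667
  x2 = (12 - (3)·-1.667 - (-1)·1.000) / (7) = 2.572
  x3 = (-9 - (3)·-1.667 - (-4)·2.572) / (8) = 0.786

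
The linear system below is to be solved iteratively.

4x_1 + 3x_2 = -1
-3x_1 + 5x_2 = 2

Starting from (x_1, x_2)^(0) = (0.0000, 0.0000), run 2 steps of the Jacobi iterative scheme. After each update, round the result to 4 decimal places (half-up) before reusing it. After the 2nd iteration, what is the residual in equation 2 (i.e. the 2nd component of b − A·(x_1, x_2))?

Iteration 1:
  x_1 = (-1 - (3)·0.0000) / (4) = -0.2500
  x_2 = (2 - (-3)·0.0000) / (5) = 0.4000
Iteration 2:
  x_1 = (-1 - (3)·0.4000) / (4) = -0.5500
  x_2 = (2 - (-3)·-0.2500) / (5) = 0.2500
Residual b − A·x = (0.4500, -0.9000)

-0.9000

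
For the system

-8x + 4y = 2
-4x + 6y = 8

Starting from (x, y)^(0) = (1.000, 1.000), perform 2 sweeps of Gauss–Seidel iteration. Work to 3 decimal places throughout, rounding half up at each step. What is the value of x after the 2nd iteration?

0.500

Iteration 1:
  x = (2 - (4)·1.000) / (-8) = 0.250
  y = (8 - (-4)·0.250) / (6) = 1.500
Iteration 2:
  x = (2 - (4)·1.500) / (-8) = 0.500
  y = (8 - (-4)·0.500) / (6) = 1.667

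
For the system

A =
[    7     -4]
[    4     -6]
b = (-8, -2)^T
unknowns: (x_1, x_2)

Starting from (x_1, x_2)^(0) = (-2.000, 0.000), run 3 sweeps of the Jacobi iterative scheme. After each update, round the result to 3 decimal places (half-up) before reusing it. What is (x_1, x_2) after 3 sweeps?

(-1.388, -0.809)

Iteration 1:
  x_1 = (-8 - (-4)·0.000) / (7) = -1.143
  x_2 = (-2 - (4)·-2.000) / (-6) = -1.000
Iteration 2:
  x_1 = (-8 - (-4)·-1.000) / (7) = -1.714
  x_2 = (-2 - (4)·-1.143) / (-6) = -0.429
Iteration 3:
  x_1 = (-8 - (-4)·-0.429) / (7) = -1.388
  x_2 = (-2 - (4)·-1.714) / (-6) = -0.809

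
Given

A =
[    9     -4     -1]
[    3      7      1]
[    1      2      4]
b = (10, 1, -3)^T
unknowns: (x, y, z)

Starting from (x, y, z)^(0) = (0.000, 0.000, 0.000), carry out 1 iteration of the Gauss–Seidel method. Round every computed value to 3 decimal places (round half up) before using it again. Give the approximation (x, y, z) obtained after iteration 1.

(1.111, -0.333, -0.861)

Iteration 1:
  x = (10 - (-4)·0.000 - (-1)·0.000) / (9) = 1.111
  y = (1 - (3)·1.111 - (1)·0.000) / (7) = -0.333
  z = (-3 - (1)·1.111 - (2)·-0.333) / (4) = -0.861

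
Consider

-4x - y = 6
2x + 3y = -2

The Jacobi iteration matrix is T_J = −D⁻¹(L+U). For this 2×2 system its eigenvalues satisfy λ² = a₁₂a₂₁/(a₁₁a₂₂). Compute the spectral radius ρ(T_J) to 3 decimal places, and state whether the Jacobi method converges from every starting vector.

0.408

a₁₂a₂₁/(a₁₁a₂₂) = (-1)·(2) / ((-4)·(3)) = 0.166667
ρ = √|0.166667| = √0.166667 = 0.408
ρ < 1, so Jacobi converges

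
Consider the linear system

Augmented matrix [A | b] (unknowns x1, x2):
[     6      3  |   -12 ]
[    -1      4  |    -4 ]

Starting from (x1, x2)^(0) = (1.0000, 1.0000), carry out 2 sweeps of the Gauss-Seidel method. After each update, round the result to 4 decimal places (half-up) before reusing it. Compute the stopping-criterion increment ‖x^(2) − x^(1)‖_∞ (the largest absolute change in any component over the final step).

1.3125

Iteration 1:
  x1 = (-12 - (3)·1.0000) / (6) = -2.5000
  x2 = (-4 - (-1)·-2.5000) / (4) = -1.6250
Iteration 2:
  x1 = (-12 - (3)·-1.6250) / (6) = -1.1875
  x2 = (-4 - (-1)·-1.1875) / (4) = -1.2969
Change: (1.3125, 0.3281) → max |·| = 1.3125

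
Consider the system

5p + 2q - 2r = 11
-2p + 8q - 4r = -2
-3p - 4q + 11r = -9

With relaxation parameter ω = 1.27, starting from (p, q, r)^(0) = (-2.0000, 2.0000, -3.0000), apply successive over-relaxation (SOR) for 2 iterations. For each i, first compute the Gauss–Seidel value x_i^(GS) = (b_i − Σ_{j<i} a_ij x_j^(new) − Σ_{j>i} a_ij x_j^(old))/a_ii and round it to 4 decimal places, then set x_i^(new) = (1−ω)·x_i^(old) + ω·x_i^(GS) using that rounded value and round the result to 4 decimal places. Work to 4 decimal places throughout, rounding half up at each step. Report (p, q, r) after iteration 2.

Iteration 1:
  p: GS value = (11 - (2)·2.0000 - (-2)·-3.0000) / (5) = 0.2000;  p ← (1−ω)·-2.0000 + ω·0.2000 = 0.7940
  q: GS value = (-2 - (-2)·0.7940 - (-4)·-3.0000) / (8) = -1.5515;  q ← (1−ω)·2.0000 + ω·-1.5515 = -2.5104
  r: GS value = (-9 - (-3)·0.7940 - (-4)·-2.5104) / (11) = -1.5145;  r ← (1−ω)·-3.0000 + ω·-1.5145 = -1.1134
Iteration 2:
  p: GS value = (11 - (2)·-2.5104 - (-2)·-1.1134) / (5) = 2.7588;  p ← (1−ω)·0.7940 + ω·2.7588 = 3.2893
  q: GS value = (-2 - (-2)·3.2893 - (-4)·-1.1134) / (8) = 0.0156;  q ← (1−ω)·-2.5104 + ω·0.0156 = 0.6976
  r: GS value = (-9 - (-3)·3.2893 - (-4)·0.6976) / (11) = 0.3326;  r ← (1−ω)·-1.1134 + ω·0.3326 = 0.7230

(3.2893, 0.6976, 0.7230)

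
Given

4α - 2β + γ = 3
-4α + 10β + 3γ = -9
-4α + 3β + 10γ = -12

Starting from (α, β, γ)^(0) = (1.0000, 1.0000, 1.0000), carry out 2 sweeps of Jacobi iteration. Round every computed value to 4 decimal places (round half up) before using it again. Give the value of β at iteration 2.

-0.1700

Iteration 1:
  α = (3 - (-2)·1.0000 - (1)·1.0000) / (4) = 1.0000
  β = (-9 - (-4)·1.0000 - (3)·1.0000) / (10) = -0.8000
  γ = (-12 - (-4)·1.0000 - (3)·1.0000) / (10) = -1.1000
Iteration 2:
  α = (3 - (-2)·-0.8000 - (1)·-1.1000) / (4) = 0.6250
  β = (-9 - (-4)·1.0000 - (3)·-1.1000) / (10) = -0.1700
  γ = (-12 - (-4)·1.0000 - (3)·-0.8000) / (10) = -0.5600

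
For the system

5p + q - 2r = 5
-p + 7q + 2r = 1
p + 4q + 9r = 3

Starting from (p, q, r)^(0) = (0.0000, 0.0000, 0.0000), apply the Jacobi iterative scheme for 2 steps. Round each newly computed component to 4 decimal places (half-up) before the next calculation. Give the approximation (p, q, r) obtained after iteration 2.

(1.1047, 0.1905, 0.1587)

Iteration 1:
  p = (5 - (1)·0.0000 - (-2)·0.0000) / (5) = 1.0000
  q = (1 - (-1)·0.0000 - (2)·0.0000) / (7) = 0.1429
  r = (3 - (1)·0.0000 - (4)·0.0000) / (9) = 0.3333
Iteration 2:
  p = (5 - (1)·0.1429 - (-2)·0.3333) / (5) = 1.1047
  q = (1 - (-1)·1.0000 - (2)·0.3333) / (7) = 0.1905
  r = (3 - (1)·1.0000 - (4)·0.1429) / (9) = 0.1587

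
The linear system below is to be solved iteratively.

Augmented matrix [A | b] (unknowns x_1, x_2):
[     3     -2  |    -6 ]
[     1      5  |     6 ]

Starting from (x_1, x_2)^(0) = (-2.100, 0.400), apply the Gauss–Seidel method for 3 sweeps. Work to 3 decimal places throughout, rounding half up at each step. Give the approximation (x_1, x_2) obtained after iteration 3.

Iteration 1:
  x_1 = (-6 - (-2)·0.400) / (3) = -1.733
  x_2 = (6 - (1)·-1.733) / (5) = 1.547
Iteration 2:
  x_1 = (-6 - (-2)·1.547) / (3) = -0.969
  x_2 = (6 - (1)·-0.969) / (5) = 1.394
Iteration 3:
  x_1 = (-6 - (-2)·1.394) / (3) = -1.071
  x_2 = (6 - (1)·-1.071) / (5) = 1.414

(-1.071, 1.414)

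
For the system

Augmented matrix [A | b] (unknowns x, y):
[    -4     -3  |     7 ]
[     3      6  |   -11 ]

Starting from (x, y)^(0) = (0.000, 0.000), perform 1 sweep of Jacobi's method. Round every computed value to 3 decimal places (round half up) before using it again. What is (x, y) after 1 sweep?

Iteration 1:
  x = (7 - (-3)·0.000) / (-4) = -1.750
  y = (-11 - (3)·0.000) / (6) = -1.833

(-1.750, -1.833)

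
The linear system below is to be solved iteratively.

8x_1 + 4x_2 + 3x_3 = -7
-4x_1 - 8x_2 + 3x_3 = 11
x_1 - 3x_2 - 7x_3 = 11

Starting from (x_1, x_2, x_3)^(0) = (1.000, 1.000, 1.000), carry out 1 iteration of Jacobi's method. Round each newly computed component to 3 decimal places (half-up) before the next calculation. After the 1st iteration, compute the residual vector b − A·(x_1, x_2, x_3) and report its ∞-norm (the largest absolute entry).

Iteration 1:
  x_1 = (-7 - (4)·1.000 - (3)·1.000) / (8) = -1.750
  x_2 = (11 - (-4)·1.000 - (3)·1.000) / (-8) = -1.500
  x_3 = (11 - (1)·1.000 - (-3)·1.000) / (-7) = -1.857
Residual b − A·x = (18.571, -2.429, -4.749); ∞-norm = 18.571

18.571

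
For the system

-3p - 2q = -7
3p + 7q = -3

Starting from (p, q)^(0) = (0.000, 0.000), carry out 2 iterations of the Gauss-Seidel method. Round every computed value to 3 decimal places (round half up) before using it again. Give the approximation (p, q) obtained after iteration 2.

Iteration 1:
  p = (-7 - (-2)·0.000) / (-3) = 2.333
  q = (-3 - (3)·2.333) / (7) = -1.428
Iteration 2:
  p = (-7 - (-2)·-1.428) / (-3) = 3.285
  q = (-3 - (3)·3.285) / (7) = -1.836

(3.285, -1.836)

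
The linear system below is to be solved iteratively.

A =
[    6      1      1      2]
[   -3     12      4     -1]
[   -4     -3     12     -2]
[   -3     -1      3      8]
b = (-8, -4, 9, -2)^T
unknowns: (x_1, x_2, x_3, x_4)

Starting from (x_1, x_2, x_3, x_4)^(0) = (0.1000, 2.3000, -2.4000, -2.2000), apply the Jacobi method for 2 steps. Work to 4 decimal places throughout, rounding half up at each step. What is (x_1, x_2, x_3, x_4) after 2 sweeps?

(-1.8750, -0.7285, 0.7951, -0.8021)

Iteration 1:
  x_1 = (-8 - (1)·2.3000 - (1)·-2.4000 - (2)·-2.2000) / (6) = -0.5833
  x_2 = (-4 - (-3)·0.1000 - (4)·-2.4000 - (-1)·-2.2000) / (12) = 0.3083
  x_3 = (9 - (-4)·0.1000 - (-3)·2.3000 - (-2)·-2.2000) / (12) = 0.9917
  x_4 = (-2 - (-3)·0.1000 - (-1)·2.3000 - (3)·-2.4000) / (8) = 0.9750
Iteration 2:
  x_1 = (-8 - (1)·0.3083 - (1)·0.9917 - (2)·0.9750) / (6) = -1.8750
  x_2 = (-4 - (-3)·-0.5833 - (4)·0.9917 - (-1)·0.9750) / (12) = -0.7285
  x_3 = (9 - (-4)·-0.5833 - (-3)·0.3083 - (-2)·0.9750) / (12) = 0.7951
  x_4 = (-2 - (-3)·-0.5833 - (-1)·0.3083 - (3)·0.9917) / (8) = -0.8021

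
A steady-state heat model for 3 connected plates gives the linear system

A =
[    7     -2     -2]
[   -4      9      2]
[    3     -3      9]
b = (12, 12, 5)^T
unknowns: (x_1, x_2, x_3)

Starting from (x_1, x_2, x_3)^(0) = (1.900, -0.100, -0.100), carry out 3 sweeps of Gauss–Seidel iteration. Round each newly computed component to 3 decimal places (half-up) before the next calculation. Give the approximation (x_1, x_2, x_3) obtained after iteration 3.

Iteration 1:
  x_1 = (12 - (-2)·-0.100 - (-2)·-0.100) / (7) = 1.657
  x_2 = (12 - (-4)·1.657 - (2)·-0.100) / (9) = 2.092
  x_3 = (5 - (3)·1.657 - (-3)·2.092) / (9) = 0.701
Iteration 2:
  x_1 = (12 - (-2)·2.092 - (-2)·0.701) / (7) = 2.512
  x_2 = (12 - (-4)·2.512 - (2)·0.701) / (9) = 2.294
  x_3 = (5 - (3)·2.512 - (-3)·2.294) / (9) = 0.483
Iteration 3:
  x_1 = (12 - (-2)·2.294 - (-2)·0.483) / (7) = 2.508
  x_2 = (12 - (-4)·2.508 - (2)·0.483) / (9) = 2.341
  x_3 = (5 - (3)·2.508 - (-3)·2.341) / (9) = 0.500

(2.508, 2.341, 0.500)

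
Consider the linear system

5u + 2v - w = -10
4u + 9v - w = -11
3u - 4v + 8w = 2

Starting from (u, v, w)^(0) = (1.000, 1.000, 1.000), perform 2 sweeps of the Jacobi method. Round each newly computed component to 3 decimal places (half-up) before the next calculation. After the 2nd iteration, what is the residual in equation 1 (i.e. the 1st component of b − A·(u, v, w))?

Iteration 1:
  u = (-10 - (2)·1.000 - (-1)·1.000) / (5) = -2.200
  v = (-11 - (4)·1.000 - (-1)·1.000) / (9) = -1.556
  w = (2 - (3)·1.000 - (-4)·1.000) / (8) = 0.375
Iteration 2:
  u = (-10 - (2)·-1.556 - (-1)·0.375) / (5) = -1.303
  v = (-11 - (4)·-2.200 - (-1)·0.375) / (9) = -0.203
  w = (2 - (3)·-2.200 - (-4)·-1.556) / (8) = 0.297
Residual b − A·x = (-2.782, -3.664, 2.721)

-2.782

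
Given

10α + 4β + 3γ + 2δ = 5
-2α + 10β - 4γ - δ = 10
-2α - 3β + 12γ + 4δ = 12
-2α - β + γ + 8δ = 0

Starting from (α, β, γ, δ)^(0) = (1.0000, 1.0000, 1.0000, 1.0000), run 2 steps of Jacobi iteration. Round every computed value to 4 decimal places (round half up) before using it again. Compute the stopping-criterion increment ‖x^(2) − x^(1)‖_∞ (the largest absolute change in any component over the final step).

Iteration 1:
  α = (5 - (4)·1.0000 - (3)·1.0000 - (2)·1.0000) / (10) = -0.4000
  β = (10 - (-2)·1.0000 - (-4)·1.0000 - (-1)·1.0000) / (10) = 1.7000
  γ = (12 - (-2)·1.0000 - (-3)·1.0000 - (4)·1.0000) / (12) = 1.0833
  δ = (0 - (-2)·1.0000 - (-1)·1.0000 - (1)·1.0000) / (8) = 0.2500
Iteration 2:
  α = (5 - (4)·1.7000 - (3)·1.0833 - (2)·0.2500) / (10) = -0.5550
  β = (10 - (-2)·-0.4000 - (-4)·1.0833 - (-1)·0.2500) / (10) = 1.3783
  γ = (12 - (-2)·-0.4000 - (-3)·1.7000 - (4)·0.2500) / (12) = 1.2750
  δ = (0 - (-2)·-0.4000 - (-1)·1.7000 - (1)·1.0833) / (8) = -0.0229
Change: (-0.1550, -0.3217, 0.1917, -0.2729) → max |·| = 0.3217

0.3217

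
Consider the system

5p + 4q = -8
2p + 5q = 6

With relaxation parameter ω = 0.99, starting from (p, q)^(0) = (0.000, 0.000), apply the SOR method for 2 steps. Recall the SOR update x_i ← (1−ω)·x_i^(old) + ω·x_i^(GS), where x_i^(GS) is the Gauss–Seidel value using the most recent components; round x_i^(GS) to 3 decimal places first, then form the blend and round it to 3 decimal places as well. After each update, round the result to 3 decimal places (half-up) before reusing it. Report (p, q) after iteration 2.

Iteration 1:
  p: GS value = (-8 - (4)·0.000) / (5) = -1.600;  p ← (1−ω)·0.000 + ω·-1.600 = -1.584
  q: GS value = (6 - (2)·-1.584) / (5) = 1.834;  q ← (1−ω)·0.000 + ω·1.834 = 1.816
Iteration 2:
  p: GS value = (-8 - (4)·1.816) / (5) = -3.053;  p ← (1−ω)·-1.584 + ω·-3.053 = -3.038
  q: GS value = (6 - (2)·-3.038) / (5) = 2.415;  q ← (1−ω)·1.816 + ω·2.415 = 2.409

(-3.038, 2.409)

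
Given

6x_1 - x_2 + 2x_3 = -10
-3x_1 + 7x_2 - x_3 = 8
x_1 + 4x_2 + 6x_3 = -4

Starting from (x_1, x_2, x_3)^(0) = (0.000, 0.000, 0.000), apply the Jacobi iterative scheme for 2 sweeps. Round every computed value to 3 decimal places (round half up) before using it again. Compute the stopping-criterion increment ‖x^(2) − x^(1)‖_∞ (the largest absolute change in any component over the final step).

0.810

Iteration 1:
  x_1 = (-10 - (-1)·0.000 - (2)·0.000) / (6) = -1.667
  x_2 = (8 - (-3)·0.000 - (-1)·0.000) / (7) = 1.143
  x_3 = (-4 - (1)·0.000 - (4)·0.000) / (6) = -0.667
Iteration 2:
  x_1 = (-10 - (-1)·1.143 - (2)·-0.667) / (6) = -1.254
  x_2 = (8 - (-3)·-1.667 - (-1)·-0.667) / (7) = 0.333
  x_3 = (-4 - (1)·-1.667 - (4)·1.143) / (6) = -1.151
Change: (0.413, -0.810, -0.484) → max |·| = 0.810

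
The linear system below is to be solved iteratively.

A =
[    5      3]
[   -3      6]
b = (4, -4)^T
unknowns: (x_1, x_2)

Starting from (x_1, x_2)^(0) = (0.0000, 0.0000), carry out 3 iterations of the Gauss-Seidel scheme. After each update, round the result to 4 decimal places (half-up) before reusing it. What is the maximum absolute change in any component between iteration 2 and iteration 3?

0.0480

Iteration 1:
  x_1 = (4 - (3)·0.0000) / (5) = 0.8000
  x_2 = (-4 - (-3)·0.8000) / (6) = -0.2667
Iteration 2:
  x_1 = (4 - (3)·-0.2667) / (5) = 0.9600
  x_2 = (-4 - (-3)·0.9600) / (6) = -0.1867
Iteration 3:
  x_1 = (4 - (3)·-0.1867) / (5) = 0.9120
  x_2 = (-4 - (-3)·0.9120) / (6) = -0.2107
Change: (-0.0480, -0.0240) → max |·| = 0.0480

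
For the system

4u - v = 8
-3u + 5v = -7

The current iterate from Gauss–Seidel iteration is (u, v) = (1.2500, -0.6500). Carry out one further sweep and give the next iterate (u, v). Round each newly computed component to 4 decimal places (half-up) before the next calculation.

One sweep:
  u = (8 - (-1)·-0.6500) / (4) = 1.8375
  v = (-7 - (-3)·1.8375) / (5) = -0.2975

(1.8375, -0.2975)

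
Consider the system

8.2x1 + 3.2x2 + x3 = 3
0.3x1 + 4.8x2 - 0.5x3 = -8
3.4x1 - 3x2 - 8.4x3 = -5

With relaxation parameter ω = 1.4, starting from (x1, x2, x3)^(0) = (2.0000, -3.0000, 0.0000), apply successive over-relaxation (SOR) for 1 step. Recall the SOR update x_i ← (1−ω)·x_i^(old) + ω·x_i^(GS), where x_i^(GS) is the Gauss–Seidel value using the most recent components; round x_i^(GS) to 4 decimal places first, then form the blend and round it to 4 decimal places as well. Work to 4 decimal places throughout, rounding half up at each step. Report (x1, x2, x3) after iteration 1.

Iteration 1:
  x1: GS value = (3 - (3.2)·-3.0000 - (1)·0.0000) / (8.2) = 1.5366;  x1 ← (1−ω)·2.0000 + ω·1.5366 = 1.3512
  x2: GS value = (-8 - (0.3)·1.3512 - (-0.5)·0.0000) / (4.8) = -1.7511;  x2 ← (1−ω)·-3.0000 + ω·-1.7511 = -1.2515
  x3: GS value = (-5 - (3.4)·1.3512 - (-3)·-1.2515) / (-8.4) = 1.5891;  x3 ← (1−ω)·0.0000 + ω·1.5891 = 2.2247

(1.3512, -1.2515, 2.2247)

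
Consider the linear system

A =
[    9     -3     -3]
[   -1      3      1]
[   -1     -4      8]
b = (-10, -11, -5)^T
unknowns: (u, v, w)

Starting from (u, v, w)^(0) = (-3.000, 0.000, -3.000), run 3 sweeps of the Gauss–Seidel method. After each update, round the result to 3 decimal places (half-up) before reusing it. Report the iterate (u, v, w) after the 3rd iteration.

Iteration 1:
  u = (-10 - (-3)·0.000 - (-3)·-3.000) / (9) = -2.111
  v = (-11 - (-1)·-2.111 - (1)·-3.000) / (3) = -3.370
  w = (-5 - (-1)·-2.111 - (-4)·-3.370) / (8) = -2.574
Iteration 2:
  u = (-10 - (-3)·-3.370 - (-3)·-2.574) / (9) = -3.092
  v = (-11 - (-1)·-3.092 - (1)·-2.574) / (3) = -3.839
  w = (-5 - (-1)·-3.092 - (-4)·-3.839) / (8) = -2.931
Iteration 3:
  u = (-10 - (-3)·-3.839 - (-3)·-2.931) / (9) = -3.368
  v = (-11 - (-1)·-3.368 - (1)·-2.931) / (3) = -3.812
  w = (-5 - (-1)·-3.368 - (-4)·-3.812) / (8) = -2.952

(-3.368, -3.812, -2.952)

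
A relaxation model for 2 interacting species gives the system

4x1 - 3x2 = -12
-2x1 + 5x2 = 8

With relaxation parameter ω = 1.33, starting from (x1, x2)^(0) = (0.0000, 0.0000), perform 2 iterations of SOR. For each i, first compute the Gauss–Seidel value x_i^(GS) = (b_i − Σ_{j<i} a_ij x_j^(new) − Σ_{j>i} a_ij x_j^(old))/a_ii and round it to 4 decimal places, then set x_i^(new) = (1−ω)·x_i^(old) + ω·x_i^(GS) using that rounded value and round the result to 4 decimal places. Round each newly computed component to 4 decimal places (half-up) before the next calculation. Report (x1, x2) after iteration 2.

Iteration 1:
  x1: GS value = (-12 - (-3)·0.0000) / (4) = -3.0000;  x1 ← (1−ω)·0.0000 + ω·-3.0000 = -3.9900
  x2: GS value = (8 - (-2)·-3.9900) / (5) = 0.0040;  x2 ← (1−ω)·0.0000 + ω·0.0040 = 0.0053
Iteration 2:
  x1: GS value = (-12 - (-3)·0.0053) / (4) = -2.9960;  x1 ← (1−ω)·-3.9900 + ω·-2.9960 = -2.6680
  x2: GS value = (8 - (-2)·-2.6680) / (5) = 0.5328;  x2 ← (1−ω)·0.0053 + ω·0.5328 = 0.7069

(-2.6680, 0.7069)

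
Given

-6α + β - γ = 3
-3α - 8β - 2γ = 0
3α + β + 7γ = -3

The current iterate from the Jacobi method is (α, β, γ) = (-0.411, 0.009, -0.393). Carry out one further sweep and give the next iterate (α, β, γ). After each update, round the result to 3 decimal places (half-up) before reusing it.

One sweep:
  α = (3 - (1)·0.009 - (-1)·-0.393) / (-6) = -0.433
  β = (0 - (-3)·-0.411 - (-2)·-0.393) / (-8) = 0.252
  γ = (-3 - (3)·-0.411 - (1)·0.009) / (7) = -0.254

(-0.433, 0.252, -0.254)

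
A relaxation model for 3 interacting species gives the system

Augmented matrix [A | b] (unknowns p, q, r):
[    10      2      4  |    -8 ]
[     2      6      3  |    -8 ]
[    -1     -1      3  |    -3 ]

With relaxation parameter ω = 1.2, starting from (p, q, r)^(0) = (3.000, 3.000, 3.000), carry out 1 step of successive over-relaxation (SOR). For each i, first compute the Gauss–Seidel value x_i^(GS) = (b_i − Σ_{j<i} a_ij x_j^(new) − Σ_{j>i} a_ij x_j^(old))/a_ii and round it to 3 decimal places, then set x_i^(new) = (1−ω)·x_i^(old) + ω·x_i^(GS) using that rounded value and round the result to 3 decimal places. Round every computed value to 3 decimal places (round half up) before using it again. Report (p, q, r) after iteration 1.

(-3.720, -2.512, -4.292)

Iteration 1:
  p: GS value = (-8 - (2)·3.000 - (4)·3.000) / (10) = -2.600;  p ← (1−ω)·3.000 + ω·-2.600 = -3.720
  q: GS value = (-8 - (2)·-3.720 - (3)·3.000) / (6) = -1.593;  q ← (1−ω)·3.000 + ω·-1.593 = -2.512
  r: GS value = (-3 - (-1)·-3.720 - (-1)·-2.512) / (3) = -3.077;  r ← (1−ω)·3.000 + ω·-3.077 = -4.292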